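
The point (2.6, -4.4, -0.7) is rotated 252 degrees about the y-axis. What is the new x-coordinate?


Rotation about y-axis: x' = x*cos(theta) + z*sin(theta)
= 2.6 * -0.309 + -0.7 * -0.9511
= -0.1377


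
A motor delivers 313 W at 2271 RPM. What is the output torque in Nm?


omega = 2271 * 2*pi/60 = 237.8186 rad/s
tau = P / omega = 313 / 237.8186
= 1.3161 Nm


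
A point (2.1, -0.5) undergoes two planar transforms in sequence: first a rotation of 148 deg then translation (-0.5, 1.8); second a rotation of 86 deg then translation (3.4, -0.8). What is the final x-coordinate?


After transform 1:
x1 = cos(148)*2.1 - sin(148)*-0.5 + -0.5 = -2.0159
y1 = sin(148)*2.1 + cos(148)*-0.5 + 1.8 = 3.3369
After transform 2:
x2 = cos(86)*-2.0159 - sin(86)*3.3369 + 3.4
= -0.0694


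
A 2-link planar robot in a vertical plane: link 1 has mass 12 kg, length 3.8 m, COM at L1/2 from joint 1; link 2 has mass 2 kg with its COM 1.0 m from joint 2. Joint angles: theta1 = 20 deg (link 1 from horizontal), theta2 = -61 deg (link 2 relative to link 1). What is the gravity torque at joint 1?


Horizontal distance from joint 1 to link-1 COM:
  x_c1 = (L1/2)*cos(t1) = 1.9 * 0.9397 = 1.7854 m
Horizontal distance from joint 1 to link-2 COM:
  x_c2 = L1*cos(t1) + Lc2*cos(t1+t2)
       = 3.8*0.9397 + 1.0*0.7547 = 4.3255 m
tau1 = m1*g*x_c1 + m2*g*x_c2
     = 12*9.81*1.7854 + 2*9.81*4.3255
     = 210.1792 + 84.8671
     = 295.0463 Nm


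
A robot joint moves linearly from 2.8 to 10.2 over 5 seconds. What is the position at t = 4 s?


s = t/T = 4/5 = 0.8
p(t) = p0 + (pf-p0)*s
= 2.8 + (10.2 - 2.8) * 0.8
= 8.72


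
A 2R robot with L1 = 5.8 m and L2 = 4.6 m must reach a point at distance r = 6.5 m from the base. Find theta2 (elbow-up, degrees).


cos(theta2) = (r^2 - L1^2 - L2^2) / (2*L1*L2)
cos(theta2) = (42.25 - 33.64 - 21.16) / 53.36
cos(theta2) = -0.235195
theta2 = 103.6031 degrees


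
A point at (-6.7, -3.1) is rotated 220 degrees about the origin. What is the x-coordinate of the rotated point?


x' = x*cos(theta) - y*sin(theta)
cos(220 deg) = -0.766, sin(220 deg) = -0.6428
x' = -6.7 * -0.766 - -3.1 * -0.6428
= 5.1325 - 1.9926
= 3.1399


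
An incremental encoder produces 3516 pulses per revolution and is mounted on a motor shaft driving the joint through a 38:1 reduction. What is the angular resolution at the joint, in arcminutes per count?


counts per rev = 3516
effective counts at joint = 3516 * 38 = 133608
resolution = 360*60 / 133608
= 0.1617 arcmin/count


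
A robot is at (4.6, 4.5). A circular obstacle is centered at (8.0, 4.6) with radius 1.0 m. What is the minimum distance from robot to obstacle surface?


center_dist = sqrt((4.6-8.0)^2 + (4.5-4.6)^2)
= sqrt(11.56 + 0.01)
= 3.4015
min_dist = center_dist - radius = 3.4015 - 1.0 = 2.4015 m


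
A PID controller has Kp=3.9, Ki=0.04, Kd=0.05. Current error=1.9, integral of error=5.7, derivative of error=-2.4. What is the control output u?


u = Kp*e + Ki*int(e) + Kd*de/dt
= 3.9*1.9 + 0.04*5.7 + 0.05*(-2.4)
= 7.41 + 0.228 + -0.12
= 7.518


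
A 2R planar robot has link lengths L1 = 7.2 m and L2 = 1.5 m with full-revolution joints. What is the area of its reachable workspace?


r_max = L1 + L2 = 8.7 m
r_min = |L1 - L2| = 5.7 m
Area = pi*(r_max^2 - r_min^2)
= pi*(75.69 - 32.49)
= pi * 43.2
= 135.7168 m^2


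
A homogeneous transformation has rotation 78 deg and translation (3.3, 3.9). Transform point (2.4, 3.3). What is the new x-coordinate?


x' = cos(theta)*px - sin(theta)*py + tx
= 0.2079*2.4 - 0.9781*3.3 + 3.3
= 0.5711


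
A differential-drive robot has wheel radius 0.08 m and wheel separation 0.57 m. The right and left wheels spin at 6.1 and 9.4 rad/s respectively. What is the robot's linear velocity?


vR = r*wR = 0.08*6.1 = 0.488 m/s
vL = r*wL = 0.08*9.4 = 0.752 m/s
v = (vR+vL)/2 = 0.62 m/s
omega = (vR-vL)/L = -0.4632 rad/s
linear velocity = 0.62 m/s


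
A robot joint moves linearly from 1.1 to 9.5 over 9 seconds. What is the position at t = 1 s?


s = t/T = 1/9 = 0.1111
p(t) = p0 + (pf-p0)*s
= 1.1 + (9.5 - 1.1) * 0.1111
= 2.0333


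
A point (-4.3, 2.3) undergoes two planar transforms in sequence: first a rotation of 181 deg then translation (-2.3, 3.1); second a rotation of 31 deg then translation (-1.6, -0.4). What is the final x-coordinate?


After transform 1:
x1 = cos(181)*-4.3 - sin(181)*2.3 + -2.3 = 2.0395
y1 = sin(181)*-4.3 + cos(181)*2.3 + 3.1 = 0.8754
After transform 2:
x2 = cos(31)*2.0395 - sin(31)*0.8754 + -1.6
= -0.3027


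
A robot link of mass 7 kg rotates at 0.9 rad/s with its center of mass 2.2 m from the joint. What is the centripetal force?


F = m * omega^2 * r
= 7 * 0.9^2 * 2.2
= 7 * 0.81 * 2.2
= 12.474 N


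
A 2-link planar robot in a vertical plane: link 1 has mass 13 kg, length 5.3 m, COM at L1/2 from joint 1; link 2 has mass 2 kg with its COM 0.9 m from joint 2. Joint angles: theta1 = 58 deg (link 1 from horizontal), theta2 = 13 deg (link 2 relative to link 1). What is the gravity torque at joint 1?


Horizontal distance from joint 1 to link-1 COM:
  x_c1 = (L1/2)*cos(t1) = 2.65 * 0.5299 = 1.4043 m
Horizontal distance from joint 1 to link-2 COM:
  x_c2 = L1*cos(t1) + Lc2*cos(t1+t2)
       = 5.3*0.5299 + 0.9*0.3256 = 3.1016 m
tau1 = m1*g*x_c1 + m2*g*x_c2
     = 13*9.81*1.4043 + 2*9.81*3.1016
     = 179.0886 + 60.8531
     = 239.9417 Nm


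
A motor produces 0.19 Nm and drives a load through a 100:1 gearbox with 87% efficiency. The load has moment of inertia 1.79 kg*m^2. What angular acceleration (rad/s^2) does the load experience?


tau_out = tau_motor * N * eta
= 0.19 * 100 * 0.87 = 16.53 Nm
alpha = tau_out / I = 16.53 / 1.79
= 9.2346 rad/s^2


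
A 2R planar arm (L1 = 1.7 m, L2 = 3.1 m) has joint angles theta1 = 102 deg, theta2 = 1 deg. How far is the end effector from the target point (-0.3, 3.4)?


End effector via forward kinematics:
x = L1*cos(t1) + L2*cos(t1+t2) = -1.0508
y = L1*sin(t1) + L2*sin(t1+t2) = 4.6834
Distance to target:
d = sqrt((-0.3 - -1.0508)^2 + (3.4 - 4.6834)^2)
= sqrt(0.5637 + 1.6471)
= 1.4869 m


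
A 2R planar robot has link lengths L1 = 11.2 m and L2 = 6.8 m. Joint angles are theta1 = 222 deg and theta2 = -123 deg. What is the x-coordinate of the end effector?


Convert angles to radians: theta1 = 3.8746, theta2 = -2.1468
x = L1*cos(theta1) + L2*cos(theta1+theta2)
x = -8.3232 + -1.0638
x = -9.387


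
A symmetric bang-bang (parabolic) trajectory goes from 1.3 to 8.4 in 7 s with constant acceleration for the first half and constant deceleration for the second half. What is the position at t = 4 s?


Symmetric rest-to-rest: each phase covers (pf-p0)/2 in time T/2. 0.5*a*(T/2)^2 = (pf-p0)/2 => a = 4*(pf-p0)/T^2
a = 4*(8.4-1.3)/7^2 = 0.5796
t = 4 is in the deceleration phase (t > T/2).
p = pf - 0.5*a*(T-t)^2 = 8.4 - 0.5*0.5796*3^2
= 5.7918


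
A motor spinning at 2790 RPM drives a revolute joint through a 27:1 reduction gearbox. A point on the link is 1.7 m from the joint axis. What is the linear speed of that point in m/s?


omega_motor = 2790 * 2*pi/60 = 292.1681 rad/s
omega_joint = omega_motor / 27 = 10.821 rad/s
v = omega_joint * r = 10.821 * 1.7
= 18.3958 m/s


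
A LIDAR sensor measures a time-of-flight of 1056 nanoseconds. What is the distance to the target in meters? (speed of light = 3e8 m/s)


tof = 1056 ns = 1.056e-06 s
dist = c * tof / 2
= 3e8 * 1.056e-06 / 2
= 158.4 m


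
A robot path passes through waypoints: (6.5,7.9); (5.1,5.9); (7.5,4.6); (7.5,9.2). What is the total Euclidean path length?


Segment lengths:
  seg1 = sqrt((-1.4)^2 + (-2.0)^2) = 2.4413
  seg2 = sqrt((2.4)^2 + (-1.3)^2) = 2.7295
  seg3 = sqrt((0.0)^2 + (4.6)^2) = 4.6
Total = 9.7708


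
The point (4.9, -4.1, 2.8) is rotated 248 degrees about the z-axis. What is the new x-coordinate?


Rotation about z-axis: x' = x*cos(theta) - y*sin(theta)
= 4.9 * -0.3746 - -4.1 * -0.9272
= -5.637


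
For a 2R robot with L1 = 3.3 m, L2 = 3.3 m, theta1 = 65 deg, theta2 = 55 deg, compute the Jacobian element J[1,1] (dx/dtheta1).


J[1,1] = -L1*sin(t1) - L2*sin(t1+t2)
= -3.3*sin(65) - 3.3*sin(120)
= -5.8487


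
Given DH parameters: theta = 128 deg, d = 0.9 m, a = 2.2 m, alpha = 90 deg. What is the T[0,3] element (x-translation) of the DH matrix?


T[0,3] = a * cos(theta)
= 2.2 * cos(128 deg)
= 2.2 * -0.6157
= -1.3545


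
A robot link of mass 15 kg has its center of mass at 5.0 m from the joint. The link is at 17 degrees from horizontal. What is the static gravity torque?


tau = m*g*L*cos(angle)
= 15 * 9.81 * 5.0 * cos(17 deg)
= 15 * 9.81 * 5.0 * 0.9563
= 703.6012 Nm


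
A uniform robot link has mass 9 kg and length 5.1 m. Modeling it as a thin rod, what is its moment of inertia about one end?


I = (1/3) * m * L^2
= (1/3) * 9 * 5.1^2
= 0.333333 * 9 * 26.01
= 78.03 kg*m^2


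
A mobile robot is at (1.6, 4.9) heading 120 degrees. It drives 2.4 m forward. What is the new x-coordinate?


x_new = x0 + d*cos(theta)
= 1.6 + 2.4*cos(120)
= 1.6 + -1.2
= 0.4


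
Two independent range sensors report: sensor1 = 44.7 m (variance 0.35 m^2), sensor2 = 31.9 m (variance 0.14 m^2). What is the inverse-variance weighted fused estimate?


w1 = (1/var1) / (1/var1 + 1/var2)
   = 2.8571 / (2.8571 + 7.1429) = 0.2857
w2 = 1 - w1 = 0.7143
fused = w1*s1 + w2*s2 = 12.7714 + 22.7857
= 35.5571 m


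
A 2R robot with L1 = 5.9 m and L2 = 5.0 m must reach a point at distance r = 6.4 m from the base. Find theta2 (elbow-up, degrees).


cos(theta2) = (r^2 - L1^2 - L2^2) / (2*L1*L2)
cos(theta2) = (40.96 - 34.81 - 25.0) / 59.0
cos(theta2) = -0.319492
theta2 = 108.6322 degrees


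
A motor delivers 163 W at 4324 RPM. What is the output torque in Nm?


omega = 4324 * 2*pi/60 = 452.8082 rad/s
tau = P / omega = 163 / 452.8082
= 0.36 Nm


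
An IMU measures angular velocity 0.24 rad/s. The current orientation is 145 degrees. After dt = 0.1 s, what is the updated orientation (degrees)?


delta_theta = w * dt = 0.24 * 0.1 = 0.024 rad
= 1.3751 deg
theta_new = 145 + 1.3751 = 146.3751 deg


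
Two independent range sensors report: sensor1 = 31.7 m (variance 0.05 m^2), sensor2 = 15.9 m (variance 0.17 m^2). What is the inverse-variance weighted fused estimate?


w1 = (1/var1) / (1/var1 + 1/var2)
   = 20.0 / (20.0 + 5.8824) = 0.7727
w2 = 1 - w1 = 0.2273
fused = w1*s1 + w2*s2 = 24.4955 + 3.6136
= 28.1091 m


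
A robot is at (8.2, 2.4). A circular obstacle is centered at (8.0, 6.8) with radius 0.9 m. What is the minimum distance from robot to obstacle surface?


center_dist = sqrt((8.2-8.0)^2 + (2.4-6.8)^2)
= sqrt(0.04 + 19.36)
= 4.4045
min_dist = center_dist - radius = 4.4045 - 0.9 = 3.5045 m


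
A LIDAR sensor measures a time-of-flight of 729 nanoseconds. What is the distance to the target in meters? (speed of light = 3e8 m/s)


tof = 729 ns = 7.29e-07 s
dist = c * tof / 2
= 3e8 * 7.29e-07 / 2
= 109.35 m


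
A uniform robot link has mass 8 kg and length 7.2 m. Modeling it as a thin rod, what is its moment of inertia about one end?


I = (1/3) * m * L^2
= (1/3) * 8 * 7.2^2
= 0.333333 * 8 * 51.84
= 138.24 kg*m^2


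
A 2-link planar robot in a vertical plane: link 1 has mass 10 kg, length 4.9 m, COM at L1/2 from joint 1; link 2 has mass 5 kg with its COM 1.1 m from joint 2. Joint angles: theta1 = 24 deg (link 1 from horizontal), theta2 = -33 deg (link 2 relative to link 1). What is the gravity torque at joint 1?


Horizontal distance from joint 1 to link-1 COM:
  x_c1 = (L1/2)*cos(t1) = 2.45 * 0.9135 = 2.2382 m
Horizontal distance from joint 1 to link-2 COM:
  x_c2 = L1*cos(t1) + Lc2*cos(t1+t2)
       = 4.9*0.9135 + 1.1*0.9877 = 5.5628 m
tau1 = m1*g*x_c1 + m2*g*x_c2
     = 10*9.81*2.2382 + 5*9.81*5.5628
     = 219.5661 + 272.8568
     = 492.4229 Nm


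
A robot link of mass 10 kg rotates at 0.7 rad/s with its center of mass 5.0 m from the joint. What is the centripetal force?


F = m * omega^2 * r
= 10 * 0.7^2 * 5.0
= 10 * 0.49 * 5.0
= 24.5 N


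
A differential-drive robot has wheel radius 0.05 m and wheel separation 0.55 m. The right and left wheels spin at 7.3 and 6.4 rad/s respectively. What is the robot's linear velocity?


vR = r*wR = 0.05*7.3 = 0.365 m/s
vL = r*wL = 0.05*6.4 = 0.32 m/s
v = (vR+vL)/2 = 0.3425 m/s
omega = (vR-vL)/L = 0.0818 rad/s
linear velocity = 0.3425 m/s


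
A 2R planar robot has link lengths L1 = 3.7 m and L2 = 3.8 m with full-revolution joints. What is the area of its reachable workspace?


r_max = L1 + L2 = 7.5 m
r_min = |L1 - L2| = 0.1 m
Area = pi*(r_max^2 - r_min^2)
= pi*(56.25 - 0.01)
= pi * 56.24
= 176.6832 m^2


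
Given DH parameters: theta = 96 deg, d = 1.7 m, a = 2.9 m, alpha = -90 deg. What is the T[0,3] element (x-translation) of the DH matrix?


T[0,3] = a * cos(theta)
= 2.9 * cos(96 deg)
= 2.9 * -0.1045
= -0.3031


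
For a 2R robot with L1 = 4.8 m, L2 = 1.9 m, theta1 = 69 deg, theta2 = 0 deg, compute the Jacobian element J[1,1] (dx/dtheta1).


J[1,1] = -L1*sin(t1) - L2*sin(t1+t2)
= -4.8*sin(69) - 1.9*sin(69)
= -6.255


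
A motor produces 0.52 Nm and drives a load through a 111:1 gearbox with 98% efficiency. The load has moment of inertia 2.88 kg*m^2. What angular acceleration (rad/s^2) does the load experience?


tau_out = tau_motor * N * eta
= 0.52 * 111 * 0.98 = 56.5656 Nm
alpha = tau_out / I = 56.5656 / 2.88
= 19.6408 rad/s^2


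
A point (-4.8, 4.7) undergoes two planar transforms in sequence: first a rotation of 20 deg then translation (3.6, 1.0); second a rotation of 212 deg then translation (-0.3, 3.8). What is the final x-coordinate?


After transform 1:
x1 = cos(20)*-4.8 - sin(20)*4.7 + 3.6 = -2.518
y1 = sin(20)*-4.8 + cos(20)*4.7 + 1.0 = 3.7749
After transform 2:
x2 = cos(212)*-2.518 - sin(212)*3.7749 + -0.3
= 3.8358


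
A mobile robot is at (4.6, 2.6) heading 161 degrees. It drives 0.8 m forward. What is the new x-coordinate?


x_new = x0 + d*cos(theta)
= 4.6 + 0.8*cos(161)
= 4.6 + -0.7564
= 3.8436


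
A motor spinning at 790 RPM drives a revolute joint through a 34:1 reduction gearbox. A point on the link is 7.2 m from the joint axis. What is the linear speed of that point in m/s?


omega_motor = 790 * 2*pi/60 = 82.7286 rad/s
omega_joint = omega_motor / 34 = 2.4332 rad/s
v = omega_joint * r = 2.4332 * 7.2
= 17.519 m/s


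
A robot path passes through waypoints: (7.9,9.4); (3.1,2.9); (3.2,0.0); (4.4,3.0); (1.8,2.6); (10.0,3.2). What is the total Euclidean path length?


Segment lengths:
  seg1 = sqrt((-4.8)^2 + (-6.5)^2) = 8.0802
  seg2 = sqrt((0.1)^2 + (-2.9)^2) = 2.9017
  seg3 = sqrt((1.2)^2 + (3.0)^2) = 3.2311
  seg4 = sqrt((-2.6)^2 + (-0.4)^2) = 2.6306
  seg5 = sqrt((8.2)^2 + (0.6)^2) = 8.2219
Total = 25.0656


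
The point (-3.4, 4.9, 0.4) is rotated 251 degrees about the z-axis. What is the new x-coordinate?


Rotation about z-axis: x' = x*cos(theta) - y*sin(theta)
= -3.4 * -0.3256 - 4.9 * -0.9455
= 5.74


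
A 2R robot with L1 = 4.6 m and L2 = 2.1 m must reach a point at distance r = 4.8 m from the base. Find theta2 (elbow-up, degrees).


cos(theta2) = (r^2 - L1^2 - L2^2) / (2*L1*L2)
cos(theta2) = (23.04 - 21.16 - 4.41) / 19.32
cos(theta2) = -0.130952
theta2 = 97.5246 degrees


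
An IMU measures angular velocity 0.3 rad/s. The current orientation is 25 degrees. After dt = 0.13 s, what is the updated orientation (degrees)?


delta_theta = w * dt = 0.3 * 0.13 = 0.039 rad
= 2.2345 deg
theta_new = 25 + 2.2345 = 27.2345 deg


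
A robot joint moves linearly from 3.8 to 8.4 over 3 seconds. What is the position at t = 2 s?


s = t/T = 2/3 = 0.6667
p(t) = p0 + (pf-p0)*s
= 3.8 + (8.4 - 3.8) * 0.6667
= 6.8667


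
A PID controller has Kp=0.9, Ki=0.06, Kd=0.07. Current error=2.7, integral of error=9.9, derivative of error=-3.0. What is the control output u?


u = Kp*e + Ki*int(e) + Kd*de/dt
= 0.9*2.7 + 0.06*9.9 + 0.07*(-3.0)
= 2.43 + 0.594 + -0.21
= 2.814


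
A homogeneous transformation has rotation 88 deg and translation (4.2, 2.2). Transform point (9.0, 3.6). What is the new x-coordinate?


x' = cos(theta)*px - sin(theta)*py + tx
= 0.0349*9.0 - 0.9994*3.6 + 4.2
= 0.9163


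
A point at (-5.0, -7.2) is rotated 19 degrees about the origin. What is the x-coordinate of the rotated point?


x' = x*cos(theta) - y*sin(theta)
cos(19 deg) = 0.9455, sin(19 deg) = 0.3256
x' = -5.0 * 0.9455 - -7.2 * 0.3256
= -4.7276 - -2.3441
= -2.3835


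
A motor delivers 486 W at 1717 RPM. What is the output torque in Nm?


omega = 1717 * 2*pi/60 = 179.8038 rad/s
tau = P / omega = 486 / 179.8038
= 2.7029 Nm


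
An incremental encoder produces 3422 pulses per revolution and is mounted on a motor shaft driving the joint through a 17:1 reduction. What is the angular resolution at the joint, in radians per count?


counts per rev = 3422
effective counts at joint = 3422 * 17 = 58174
resolution = 2*pi / 58174
= 1.0801e-04 rad/count


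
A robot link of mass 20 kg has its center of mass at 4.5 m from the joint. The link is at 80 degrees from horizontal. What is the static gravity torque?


tau = m*g*L*cos(angle)
= 20 * 9.81 * 4.5 * cos(80 deg)
= 20 * 9.81 * 4.5 * 0.1736
= 153.314 Nm


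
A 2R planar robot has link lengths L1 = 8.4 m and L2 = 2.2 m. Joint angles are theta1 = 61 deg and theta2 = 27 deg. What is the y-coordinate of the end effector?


Convert angles to radians: theta1 = 1.0647, theta2 = 0.4712
y = L1*sin(theta1) + L2*sin(theta1+theta2)
y = 7.3468 + 2.1987
y = 9.5455


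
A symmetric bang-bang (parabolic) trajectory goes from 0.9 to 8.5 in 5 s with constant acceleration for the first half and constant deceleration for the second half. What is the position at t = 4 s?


Symmetric rest-to-rest: each phase covers (pf-p0)/2 in time T/2. 0.5*a*(T/2)^2 = (pf-p0)/2 => a = 4*(pf-p0)/T^2
a = 4*(8.5-0.9)/5^2 = 1.216
t = 4 is in the deceleration phase (t > T/2).
p = pf - 0.5*a*(T-t)^2 = 8.5 - 0.5*1.216*1^2
= 7.892


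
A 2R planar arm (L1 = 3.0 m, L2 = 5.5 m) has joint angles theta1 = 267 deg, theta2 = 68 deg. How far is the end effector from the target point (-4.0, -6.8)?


End effector via forward kinematics:
x = L1*cos(t1) + L2*cos(t1+t2) = 4.8277
y = L1*sin(t1) + L2*sin(t1+t2) = -5.3203
Distance to target:
d = sqrt((-4.0 - 4.8277)^2 + (-6.8 - -5.3203)^2)
= sqrt(77.928 + 2.1895)
= 8.9508 m


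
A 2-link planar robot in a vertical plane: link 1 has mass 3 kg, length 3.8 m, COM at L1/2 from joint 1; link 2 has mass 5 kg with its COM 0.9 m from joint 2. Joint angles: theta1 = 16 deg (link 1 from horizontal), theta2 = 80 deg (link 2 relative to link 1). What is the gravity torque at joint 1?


Horizontal distance from joint 1 to link-1 COM:
  x_c1 = (L1/2)*cos(t1) = 1.9 * 0.9613 = 1.8264 m
Horizontal distance from joint 1 to link-2 COM:
  x_c2 = L1*cos(t1) + Lc2*cos(t1+t2)
       = 3.8*0.9613 + 0.9*-0.1045 = 3.5587 m
tau1 = m1*g*x_c1 + m2*g*x_c2
     = 3*9.81*1.8264 + 5*9.81*3.5587
     = 53.7509 + 174.5552
     = 228.306 Nm


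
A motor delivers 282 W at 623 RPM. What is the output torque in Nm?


omega = 623 * 2*pi/60 = 65.2404 rad/s
tau = P / omega = 282 / 65.2404
= 4.3225 Nm


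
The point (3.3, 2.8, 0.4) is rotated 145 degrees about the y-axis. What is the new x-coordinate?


Rotation about y-axis: x' = x*cos(theta) + z*sin(theta)
= 3.3 * -0.8192 + 0.4 * 0.5736
= -2.4738


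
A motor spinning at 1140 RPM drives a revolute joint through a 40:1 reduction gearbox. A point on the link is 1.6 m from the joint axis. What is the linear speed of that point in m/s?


omega_motor = 1140 * 2*pi/60 = 119.3805 rad/s
omega_joint = omega_motor / 40 = 2.9845 rad/s
v = omega_joint * r = 2.9845 * 1.6
= 4.7752 m/s


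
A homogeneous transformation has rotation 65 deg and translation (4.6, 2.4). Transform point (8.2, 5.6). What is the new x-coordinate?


x' = cos(theta)*px - sin(theta)*py + tx
= 0.4226*8.2 - 0.9063*5.6 + 4.6
= 2.9901


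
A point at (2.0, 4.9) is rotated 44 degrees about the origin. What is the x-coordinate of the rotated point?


x' = x*cos(theta) - y*sin(theta)
cos(44 deg) = 0.7193, sin(44 deg) = 0.6947
x' = 2.0 * 0.7193 - 4.9 * 0.6947
= 1.4387 - 3.4038
= -1.9651


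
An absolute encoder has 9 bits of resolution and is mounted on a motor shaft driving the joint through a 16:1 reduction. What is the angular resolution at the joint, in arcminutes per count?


counts = 2^9 = 512
effective counts at joint = 512 * 16 = 8192
resolution = 360*60 / 8192
= 2.6367 arcmin/count


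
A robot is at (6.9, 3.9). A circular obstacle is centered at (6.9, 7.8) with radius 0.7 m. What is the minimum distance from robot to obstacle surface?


center_dist = sqrt((6.9-6.9)^2 + (3.9-7.8)^2)
= sqrt(0.0 + 15.21)
= 3.9
min_dist = center_dist - radius = 3.9 - 0.7 = 3.2 m


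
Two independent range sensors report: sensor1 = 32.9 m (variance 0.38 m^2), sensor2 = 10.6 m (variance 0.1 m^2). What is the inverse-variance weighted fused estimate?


w1 = (1/var1) / (1/var1 + 1/var2)
   = 2.6316 / (2.6316 + 10.0) = 0.2083
w2 = 1 - w1 = 0.7917
fused = w1*s1 + w2*s2 = 6.8542 + 8.3917
= 15.2458 m


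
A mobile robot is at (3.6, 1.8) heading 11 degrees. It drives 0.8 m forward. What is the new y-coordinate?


y_new = y0 + d*sin(theta)
= 1.8 + 0.8*sin(11)
= 1.8 + 0.1526
= 1.9526


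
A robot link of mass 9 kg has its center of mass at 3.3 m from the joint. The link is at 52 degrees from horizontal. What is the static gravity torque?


tau = m*g*L*cos(angle)
= 9 * 9.81 * 3.3 * cos(52 deg)
= 9 * 9.81 * 3.3 * 0.6157
= 179.3773 Nm


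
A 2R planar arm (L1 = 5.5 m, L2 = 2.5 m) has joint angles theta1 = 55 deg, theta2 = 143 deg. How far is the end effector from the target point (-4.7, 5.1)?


End effector via forward kinematics:
x = L1*cos(t1) + L2*cos(t1+t2) = 0.777
y = L1*sin(t1) + L2*sin(t1+t2) = 3.7328
Distance to target:
d = sqrt((-4.7 - 0.777)^2 + (5.1 - 3.7328)^2)
= sqrt(29.9978 + 1.8693)
= 5.6451 m


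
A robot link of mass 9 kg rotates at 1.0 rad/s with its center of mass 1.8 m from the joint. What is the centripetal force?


F = m * omega^2 * r
= 9 * 1.0^2 * 1.8
= 9 * 1.0 * 1.8
= 16.2 N


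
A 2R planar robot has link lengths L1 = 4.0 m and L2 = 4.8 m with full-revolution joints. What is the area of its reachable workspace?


r_max = L1 + L2 = 8.8 m
r_min = |L1 - L2| = 0.8 m
Area = pi*(r_max^2 - r_min^2)
= pi*(77.44 - 0.64)
= pi * 76.8
= 241.2743 m^2


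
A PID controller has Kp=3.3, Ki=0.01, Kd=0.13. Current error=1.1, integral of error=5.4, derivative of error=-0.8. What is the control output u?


u = Kp*e + Ki*int(e) + Kd*de/dt
= 3.3*1.1 + 0.01*5.4 + 0.13*(-0.8)
= 3.63 + 0.054 + -0.104
= 3.58


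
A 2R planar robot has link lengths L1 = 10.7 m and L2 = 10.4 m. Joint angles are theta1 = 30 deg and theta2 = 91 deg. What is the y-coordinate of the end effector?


Convert angles to radians: theta1 = 0.5236, theta2 = 1.5882
y = L1*sin(theta1) + L2*sin(theta1+theta2)
y = 5.35 + 8.9145
y = 14.2645


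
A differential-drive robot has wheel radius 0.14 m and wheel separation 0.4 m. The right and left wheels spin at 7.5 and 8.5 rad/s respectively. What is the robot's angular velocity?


vR = r*wR = 0.14*7.5 = 1.05 m/s
vL = r*wL = 0.14*8.5 = 1.19 m/s
v = (vR+vL)/2 = 1.12 m/s
omega = (vR-vL)/L = -0.35 rad/s
angular velocity = -0.35 rad/s


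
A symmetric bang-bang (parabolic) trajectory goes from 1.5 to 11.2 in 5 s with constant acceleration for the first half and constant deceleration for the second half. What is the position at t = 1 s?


Symmetric rest-to-rest: each phase covers (pf-p0)/2 in time T/2. 0.5*a*(T/2)^2 = (pf-p0)/2 => a = 4*(pf-p0)/T^2
a = 4*(11.2-1.5)/5^2 = 1.552
t = 1 is in the acceleration phase (t <= T/2).
p = p0 + 0.5*a*t^2 = 1.5 + 0.5*1.552*1^2
= 2.276


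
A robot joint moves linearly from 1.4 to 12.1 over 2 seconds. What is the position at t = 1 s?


s = t/T = 1/2 = 0.5
p(t) = p0 + (pf-p0)*s
= 1.4 + (12.1 - 1.4) * 0.5
= 6.75


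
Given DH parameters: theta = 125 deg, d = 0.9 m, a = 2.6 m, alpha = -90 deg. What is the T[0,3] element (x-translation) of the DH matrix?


T[0,3] = a * cos(theta)
= 2.6 * cos(125 deg)
= 2.6 * -0.5736
= -1.4913


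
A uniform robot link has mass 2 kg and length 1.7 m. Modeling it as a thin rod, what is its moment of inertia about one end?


I = (1/3) * m * L^2
= (1/3) * 2 * 1.7^2
= 0.333333 * 2 * 2.89
= 1.9267 kg*m^2


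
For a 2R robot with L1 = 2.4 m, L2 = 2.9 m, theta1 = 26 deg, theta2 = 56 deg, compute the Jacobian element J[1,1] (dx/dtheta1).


J[1,1] = -L1*sin(t1) - L2*sin(t1+t2)
= -2.4*sin(26) - 2.9*sin(82)
= -3.9239


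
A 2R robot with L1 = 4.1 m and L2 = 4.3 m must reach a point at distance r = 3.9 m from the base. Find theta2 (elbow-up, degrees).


cos(theta2) = (r^2 - L1^2 - L2^2) / (2*L1*L2)
cos(theta2) = (15.21 - 16.81 - 18.49) / 35.26
cos(theta2) = -0.569767
theta2 = 124.734 degrees


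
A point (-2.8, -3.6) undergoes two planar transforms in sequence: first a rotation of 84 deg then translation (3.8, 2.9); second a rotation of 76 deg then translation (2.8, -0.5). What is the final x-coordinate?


After transform 1:
x1 = cos(84)*-2.8 - sin(84)*-3.6 + 3.8 = 7.0876
y1 = sin(84)*-2.8 + cos(84)*-3.6 + 2.9 = -0.261
After transform 2:
x2 = cos(76)*7.0876 - sin(76)*-0.261 + 2.8
= 4.7679


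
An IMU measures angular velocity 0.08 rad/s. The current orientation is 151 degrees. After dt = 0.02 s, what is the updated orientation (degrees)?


delta_theta = w * dt = 0.08 * 0.02 = 0.0016 rad
= 0.0917 deg
theta_new = 151 + 0.0917 = 151.0917 deg


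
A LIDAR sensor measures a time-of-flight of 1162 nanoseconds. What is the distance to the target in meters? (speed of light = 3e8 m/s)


tof = 1162 ns = 1.162e-06 s
dist = c * tof / 2
= 3e8 * 1.162e-06 / 2
= 174.3 m


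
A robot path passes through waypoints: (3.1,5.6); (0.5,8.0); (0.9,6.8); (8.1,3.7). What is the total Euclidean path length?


Segment lengths:
  seg1 = sqrt((-2.6)^2 + (2.4)^2) = 3.5384
  seg2 = sqrt((0.4)^2 + (-1.2)^2) = 1.2649
  seg3 = sqrt((7.2)^2 + (-3.1)^2) = 7.839
Total = 12.6423


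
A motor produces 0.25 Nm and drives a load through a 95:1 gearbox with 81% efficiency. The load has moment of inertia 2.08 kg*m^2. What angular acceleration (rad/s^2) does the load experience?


tau_out = tau_motor * N * eta
= 0.25 * 95 * 0.81 = 19.2375 Nm
alpha = tau_out / I = 19.2375 / 2.08
= 9.2488 rad/s^2


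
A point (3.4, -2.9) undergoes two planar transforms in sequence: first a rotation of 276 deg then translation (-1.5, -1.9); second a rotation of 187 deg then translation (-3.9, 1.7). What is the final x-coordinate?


After transform 1:
x1 = cos(276)*3.4 - sin(276)*-2.9 + -1.5 = -4.0287
y1 = sin(276)*3.4 + cos(276)*-2.9 + -1.9 = -5.5845
After transform 2:
x2 = cos(187)*-4.0287 - sin(187)*-5.5845 + -3.9
= -0.5819


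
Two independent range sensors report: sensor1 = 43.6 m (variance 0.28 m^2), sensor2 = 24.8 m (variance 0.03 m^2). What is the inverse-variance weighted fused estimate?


w1 = (1/var1) / (1/var1 + 1/var2)
   = 3.5714 / (3.5714 + 33.3333) = 0.0968
w2 = 1 - w1 = 0.9032
fused = w1*s1 + w2*s2 = 4.2194 + 22.4
= 26.6194 m


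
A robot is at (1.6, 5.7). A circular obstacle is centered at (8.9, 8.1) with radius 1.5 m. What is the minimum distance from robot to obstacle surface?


center_dist = sqrt((1.6-8.9)^2 + (5.7-8.1)^2)
= sqrt(53.29 + 5.76)
= 7.6844
min_dist = center_dist - radius = 7.6844 - 1.5 = 6.1844 m


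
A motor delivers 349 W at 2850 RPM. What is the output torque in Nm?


omega = 2850 * 2*pi/60 = 298.4513 rad/s
tau = P / omega = 349 / 298.4513
= 1.1694 Nm


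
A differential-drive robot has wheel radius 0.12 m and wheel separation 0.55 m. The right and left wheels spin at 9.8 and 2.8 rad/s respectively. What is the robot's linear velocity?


vR = r*wR = 0.12*9.8 = 1.176 m/s
vL = r*wL = 0.12*2.8 = 0.336 m/s
v = (vR+vL)/2 = 0.756 m/s
omega = (vR-vL)/L = 1.5273 rad/s
linear velocity = 0.756 m/s


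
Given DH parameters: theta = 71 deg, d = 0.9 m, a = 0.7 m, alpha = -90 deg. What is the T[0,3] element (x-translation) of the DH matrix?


T[0,3] = a * cos(theta)
= 0.7 * cos(71 deg)
= 0.7 * 0.3256
= 0.2279


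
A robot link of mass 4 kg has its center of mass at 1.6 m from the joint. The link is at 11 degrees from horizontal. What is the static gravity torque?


tau = m*g*L*cos(angle)
= 4 * 9.81 * 1.6 * cos(11 deg)
= 4 * 9.81 * 1.6 * 0.9816
= 61.6305 Nm


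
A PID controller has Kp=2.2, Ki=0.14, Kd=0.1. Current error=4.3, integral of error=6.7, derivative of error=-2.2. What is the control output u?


u = Kp*e + Ki*int(e) + Kd*de/dt
= 2.2*4.3 + 0.14*6.7 + 0.1*(-2.2)
= 9.46 + 0.938 + -0.22
= 10.178


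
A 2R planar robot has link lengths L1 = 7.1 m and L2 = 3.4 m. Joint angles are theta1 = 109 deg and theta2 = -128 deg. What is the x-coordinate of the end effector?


Convert angles to radians: theta1 = 1.9024, theta2 = -2.234
x = L1*cos(theta1) + L2*cos(theta1+theta2)
x = -2.3115 + 3.2148
x = 0.9032


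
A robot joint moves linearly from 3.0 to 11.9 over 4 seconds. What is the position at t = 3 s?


s = t/T = 3/4 = 0.75
p(t) = p0 + (pf-p0)*s
= 3.0 + (11.9 - 3.0) * 0.75
= 9.675


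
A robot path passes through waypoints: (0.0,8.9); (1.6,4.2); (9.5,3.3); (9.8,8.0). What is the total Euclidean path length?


Segment lengths:
  seg1 = sqrt((1.6)^2 + (-4.7)^2) = 4.9649
  seg2 = sqrt((7.9)^2 + (-0.9)^2) = 7.9511
  seg3 = sqrt((0.3)^2 + (4.7)^2) = 4.7096
Total = 17.6255


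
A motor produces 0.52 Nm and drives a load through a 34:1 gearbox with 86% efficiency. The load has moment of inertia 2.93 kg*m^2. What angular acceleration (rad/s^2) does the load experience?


tau_out = tau_motor * N * eta
= 0.52 * 34 * 0.86 = 15.2048 Nm
alpha = tau_out / I = 15.2048 / 2.93
= 5.1894 rad/s^2


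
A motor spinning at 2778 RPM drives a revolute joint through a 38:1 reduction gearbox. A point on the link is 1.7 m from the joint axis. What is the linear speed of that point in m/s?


omega_motor = 2778 * 2*pi/60 = 290.9115 rad/s
omega_joint = omega_motor / 38 = 7.6556 rad/s
v = omega_joint * r = 7.6556 * 1.7
= 13.0145 m/s


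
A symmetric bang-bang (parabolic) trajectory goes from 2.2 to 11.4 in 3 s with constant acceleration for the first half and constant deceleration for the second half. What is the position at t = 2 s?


Symmetric rest-to-rest: each phase covers (pf-p0)/2 in time T/2. 0.5*a*(T/2)^2 = (pf-p0)/2 => a = 4*(pf-p0)/T^2
a = 4*(11.4-2.2)/3^2 = 4.0889
t = 2 is in the deceleration phase (t > T/2).
p = pf - 0.5*a*(T-t)^2 = 11.4 - 0.5*4.0889*1^2
= 9.3556


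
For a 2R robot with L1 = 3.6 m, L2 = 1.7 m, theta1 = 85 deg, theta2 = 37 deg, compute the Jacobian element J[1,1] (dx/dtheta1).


J[1,1] = -L1*sin(t1) - L2*sin(t1+t2)
= -3.6*sin(85) - 1.7*sin(122)
= -5.028


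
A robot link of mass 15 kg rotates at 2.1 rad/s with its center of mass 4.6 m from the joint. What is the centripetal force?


F = m * omega^2 * r
= 15 * 2.1^2 * 4.6
= 15 * 4.41 * 4.6
= 304.29 N


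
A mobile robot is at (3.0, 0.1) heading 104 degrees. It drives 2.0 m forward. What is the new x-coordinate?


x_new = x0 + d*cos(theta)
= 3.0 + 2.0*cos(104)
= 3.0 + -0.4838
= 2.5162


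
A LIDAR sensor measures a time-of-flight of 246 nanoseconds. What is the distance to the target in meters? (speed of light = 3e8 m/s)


tof = 246 ns = 2.46e-07 s
dist = c * tof / 2
= 3e8 * 2.46e-07 / 2
= 36.9 m


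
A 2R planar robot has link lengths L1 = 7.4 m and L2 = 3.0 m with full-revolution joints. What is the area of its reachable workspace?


r_max = L1 + L2 = 10.4 m
r_min = |L1 - L2| = 4.4 m
Area = pi*(r_max^2 - r_min^2)
= pi*(108.16 - 19.36)
= pi * 88.8
= 278.9734 m^2


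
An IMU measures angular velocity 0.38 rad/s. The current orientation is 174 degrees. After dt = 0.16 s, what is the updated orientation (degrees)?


delta_theta = w * dt = 0.38 * 0.16 = 0.0608 rad
= 3.4836 deg
theta_new = 174 + 3.4836 = 177.4836 deg


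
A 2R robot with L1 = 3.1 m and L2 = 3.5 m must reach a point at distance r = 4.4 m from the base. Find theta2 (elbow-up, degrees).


cos(theta2) = (r^2 - L1^2 - L2^2) / (2*L1*L2)
cos(theta2) = (19.36 - 9.61 - 12.25) / 21.7
cos(theta2) = -0.115207
theta2 = 96.6156 degrees


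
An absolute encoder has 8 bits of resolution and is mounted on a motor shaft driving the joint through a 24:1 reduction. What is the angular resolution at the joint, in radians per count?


counts = 2^8 = 256
effective counts at joint = 256 * 24 = 6144
resolution = 2*pi / 6144
= 0.001 rad/count


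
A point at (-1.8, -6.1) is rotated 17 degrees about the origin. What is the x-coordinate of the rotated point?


x' = x*cos(theta) - y*sin(theta)
cos(17 deg) = 0.9563, sin(17 deg) = 0.2924
x' = -1.8 * 0.9563 - -6.1 * 0.2924
= -1.7213 - -1.7835
= 0.0621


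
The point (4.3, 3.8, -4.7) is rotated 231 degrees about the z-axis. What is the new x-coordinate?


Rotation about z-axis: x' = x*cos(theta) - y*sin(theta)
= 4.3 * -0.6293 - 3.8 * -0.7771
= 0.2471


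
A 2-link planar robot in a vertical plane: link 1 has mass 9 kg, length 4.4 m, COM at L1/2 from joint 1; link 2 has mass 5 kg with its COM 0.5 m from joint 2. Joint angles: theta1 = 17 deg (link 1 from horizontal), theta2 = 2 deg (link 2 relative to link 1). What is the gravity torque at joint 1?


Horizontal distance from joint 1 to link-1 COM:
  x_c1 = (L1/2)*cos(t1) = 2.2 * 0.9563 = 2.1039 m
Horizontal distance from joint 1 to link-2 COM:
  x_c2 = L1*cos(t1) + Lc2*cos(t1+t2)
       = 4.4*0.9563 + 0.5*0.9455 = 4.6805 m
tau1 = m1*g*x_c1 + m2*g*x_c2
     = 9*9.81*2.1039 + 5*9.81*4.6805
     = 185.7507 + 229.5785
     = 415.3293 Nm


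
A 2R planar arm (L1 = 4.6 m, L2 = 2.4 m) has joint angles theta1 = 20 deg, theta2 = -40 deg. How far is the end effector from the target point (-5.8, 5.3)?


End effector via forward kinematics:
x = L1*cos(t1) + L2*cos(t1+t2) = 6.5778
y = L1*sin(t1) + L2*sin(t1+t2) = 0.7524
Distance to target:
d = sqrt((-5.8 - 6.5778)^2 + (5.3 - 0.7524)^2)
= sqrt(153.2111 + 20.6803)
= 13.1868 m


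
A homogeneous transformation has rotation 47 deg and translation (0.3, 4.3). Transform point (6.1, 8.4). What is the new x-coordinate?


x' = cos(theta)*px - sin(theta)*py + tx
= 0.682*6.1 - 0.7314*8.4 + 0.3
= -1.6832


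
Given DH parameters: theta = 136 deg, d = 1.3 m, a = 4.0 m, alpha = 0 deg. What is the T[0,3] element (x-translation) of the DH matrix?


T[0,3] = a * cos(theta)
= 4.0 * cos(136 deg)
= 4.0 * -0.7193
= -2.8774


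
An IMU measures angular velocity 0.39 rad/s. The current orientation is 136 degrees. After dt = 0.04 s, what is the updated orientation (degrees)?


delta_theta = w * dt = 0.39 * 0.04 = 0.0156 rad
= 0.8938 deg
theta_new = 136 + 0.8938 = 136.8938 deg


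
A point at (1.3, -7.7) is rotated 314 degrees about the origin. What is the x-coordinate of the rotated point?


x' = x*cos(theta) - y*sin(theta)
cos(314 deg) = 0.6947, sin(314 deg) = -0.7193
x' = 1.3 * 0.6947 - -7.7 * -0.7193
= 0.9031 - 5.5389
= -4.6359


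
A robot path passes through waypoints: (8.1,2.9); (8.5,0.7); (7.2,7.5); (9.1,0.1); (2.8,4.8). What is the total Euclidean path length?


Segment lengths:
  seg1 = sqrt((0.4)^2 + (-2.2)^2) = 2.2361
  seg2 = sqrt((-1.3)^2 + (6.8)^2) = 6.9231
  seg3 = sqrt((1.9)^2 + (-7.4)^2) = 7.64
  seg4 = sqrt((-6.3)^2 + (4.7)^2) = 7.86
Total = 24.6593


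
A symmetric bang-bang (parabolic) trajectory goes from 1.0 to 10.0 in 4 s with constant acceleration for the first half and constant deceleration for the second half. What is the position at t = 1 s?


Symmetric rest-to-rest: each phase covers (pf-p0)/2 in time T/2. 0.5*a*(T/2)^2 = (pf-p0)/2 => a = 4*(pf-p0)/T^2
a = 4*(10.0-1.0)/4^2 = 2.25
t = 1 is in the acceleration phase (t <= T/2).
p = p0 + 0.5*a*t^2 = 1.0 + 0.5*2.25*1^2
= 2.125


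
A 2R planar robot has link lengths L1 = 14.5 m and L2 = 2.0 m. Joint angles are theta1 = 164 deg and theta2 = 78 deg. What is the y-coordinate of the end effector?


Convert angles to radians: theta1 = 2.8623, theta2 = 1.3614
y = L1*sin(theta1) + L2*sin(theta1+theta2)
y = 3.9967 + -1.7659
y = 2.2308


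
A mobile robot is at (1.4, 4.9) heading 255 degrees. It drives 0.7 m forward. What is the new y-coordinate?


y_new = y0 + d*sin(theta)
= 4.9 + 0.7*sin(255)
= 4.9 + -0.6761
= 4.2239


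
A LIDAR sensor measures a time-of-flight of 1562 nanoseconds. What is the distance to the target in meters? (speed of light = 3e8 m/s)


tof = 1562 ns = 1.562e-06 s
dist = c * tof / 2
= 3e8 * 1.562e-06 / 2
= 234.3 m


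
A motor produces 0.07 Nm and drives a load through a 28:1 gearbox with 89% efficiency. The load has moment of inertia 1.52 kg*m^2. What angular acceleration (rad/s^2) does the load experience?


tau_out = tau_motor * N * eta
= 0.07 * 28 * 0.89 = 1.7444 Nm
alpha = tau_out / I = 1.7444 / 1.52
= 1.1476 rad/s^2


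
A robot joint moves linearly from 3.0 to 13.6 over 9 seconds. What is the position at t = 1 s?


s = t/T = 1/9 = 0.1111
p(t) = p0 + (pf-p0)*s
= 3.0 + (13.6 - 3.0) * 0.1111
= 4.1778


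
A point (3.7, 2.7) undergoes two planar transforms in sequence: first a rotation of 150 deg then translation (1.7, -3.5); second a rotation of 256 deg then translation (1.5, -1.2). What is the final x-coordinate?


After transform 1:
x1 = cos(150)*3.7 - sin(150)*2.7 + 1.7 = -2.8543
y1 = sin(150)*3.7 + cos(150)*2.7 + -3.5 = -3.9883
After transform 2:
x2 = cos(256)*-2.8543 - sin(256)*-3.9883 + 1.5
= -1.6793


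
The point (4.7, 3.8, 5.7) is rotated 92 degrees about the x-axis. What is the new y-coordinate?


Rotation about x-axis: y' = y*cos(theta) - z*sin(theta)
= 3.8 * -0.0349 - 5.7 * 0.9994
= -5.8291


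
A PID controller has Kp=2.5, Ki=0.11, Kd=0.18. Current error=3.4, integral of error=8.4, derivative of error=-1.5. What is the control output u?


u = Kp*e + Ki*int(e) + Kd*de/dt
= 2.5*3.4 + 0.11*8.4 + 0.18*(-1.5)
= 8.5 + 0.924 + -0.27
= 9.154


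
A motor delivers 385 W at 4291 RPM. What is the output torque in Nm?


omega = 4291 * 2*pi/60 = 449.3525 rad/s
tau = P / omega = 385 / 449.3525
= 0.8568 Nm


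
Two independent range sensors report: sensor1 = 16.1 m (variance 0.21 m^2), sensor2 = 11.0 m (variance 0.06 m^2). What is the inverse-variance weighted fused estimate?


w1 = (1/var1) / (1/var1 + 1/var2)
   = 4.7619 / (4.7619 + 16.6667) = 0.2222
w2 = 1 - w1 = 0.7778
fused = w1*s1 + w2*s2 = 3.5778 + 8.5556
= 12.1333 m


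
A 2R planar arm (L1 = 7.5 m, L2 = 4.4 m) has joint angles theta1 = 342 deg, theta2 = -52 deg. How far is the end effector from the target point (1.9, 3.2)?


End effector via forward kinematics:
x = L1*cos(t1) + L2*cos(t1+t2) = 8.6378
y = L1*sin(t1) + L2*sin(t1+t2) = -6.4523
Distance to target:
d = sqrt((1.9 - 8.6378)^2 + (3.2 - -6.4523)^2)
= sqrt(45.3981 + 93.1664)
= 11.7713 m


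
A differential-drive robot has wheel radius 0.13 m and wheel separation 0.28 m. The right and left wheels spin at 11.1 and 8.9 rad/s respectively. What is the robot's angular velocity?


vR = r*wR = 0.13*11.1 = 1.443 m/s
vL = r*wL = 0.13*8.9 = 1.157 m/s
v = (vR+vL)/2 = 1.3 m/s
omega = (vR-vL)/L = 1.0214 rad/s
angular velocity = 1.0214 rad/s


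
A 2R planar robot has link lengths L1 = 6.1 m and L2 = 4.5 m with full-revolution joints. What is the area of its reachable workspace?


r_max = L1 + L2 = 10.6 m
r_min = |L1 - L2| = 1.6 m
Area = pi*(r_max^2 - r_min^2)
= pi*(112.36 - 2.56)
= pi * 109.8
= 344.9469 m^2


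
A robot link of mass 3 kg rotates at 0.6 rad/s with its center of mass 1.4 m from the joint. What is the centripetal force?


F = m * omega^2 * r
= 3 * 0.6^2 * 1.4
= 3 * 0.36 * 1.4
= 1.512 N


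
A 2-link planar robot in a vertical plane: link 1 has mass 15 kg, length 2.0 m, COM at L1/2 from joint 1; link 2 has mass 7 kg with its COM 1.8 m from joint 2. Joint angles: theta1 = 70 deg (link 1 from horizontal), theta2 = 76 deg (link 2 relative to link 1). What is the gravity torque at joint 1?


Horizontal distance from joint 1 to link-1 COM:
  x_c1 = (L1/2)*cos(t1) = 1.0 * 0.342 = 0.342 m
Horizontal distance from joint 1 to link-2 COM:
  x_c2 = L1*cos(t1) + Lc2*cos(t1+t2)
       = 2.0*0.342 + 1.8*-0.829 = -0.8082 m
tau1 = m1*g*x_c1 + m2*g*x_c2
     = 15*9.81*0.342 + 7*9.81*-0.8082
     = 50.3283 + -55.501
     = -5.1727 Nm
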